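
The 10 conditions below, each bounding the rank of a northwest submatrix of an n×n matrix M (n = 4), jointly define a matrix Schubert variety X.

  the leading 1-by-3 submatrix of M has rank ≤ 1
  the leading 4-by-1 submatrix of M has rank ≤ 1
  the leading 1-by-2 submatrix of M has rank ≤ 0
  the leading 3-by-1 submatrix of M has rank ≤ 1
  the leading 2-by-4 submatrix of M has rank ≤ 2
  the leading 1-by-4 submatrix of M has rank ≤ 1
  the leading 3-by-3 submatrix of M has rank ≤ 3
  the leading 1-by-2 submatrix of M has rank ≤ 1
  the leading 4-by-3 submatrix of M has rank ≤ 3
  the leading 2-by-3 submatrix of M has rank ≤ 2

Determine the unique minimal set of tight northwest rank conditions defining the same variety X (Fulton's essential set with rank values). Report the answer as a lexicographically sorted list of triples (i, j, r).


Propagating the 10 rank bounds to every northwest block:

  0  0  1  1
  1  1  2  2
  1  2  3  3
  1  2  3  4

so w = (3, 1, 2, 4).

1 SE-corner of the 2-cell Rothe diagram gives Ess(w):

[(1, 2, 0)]


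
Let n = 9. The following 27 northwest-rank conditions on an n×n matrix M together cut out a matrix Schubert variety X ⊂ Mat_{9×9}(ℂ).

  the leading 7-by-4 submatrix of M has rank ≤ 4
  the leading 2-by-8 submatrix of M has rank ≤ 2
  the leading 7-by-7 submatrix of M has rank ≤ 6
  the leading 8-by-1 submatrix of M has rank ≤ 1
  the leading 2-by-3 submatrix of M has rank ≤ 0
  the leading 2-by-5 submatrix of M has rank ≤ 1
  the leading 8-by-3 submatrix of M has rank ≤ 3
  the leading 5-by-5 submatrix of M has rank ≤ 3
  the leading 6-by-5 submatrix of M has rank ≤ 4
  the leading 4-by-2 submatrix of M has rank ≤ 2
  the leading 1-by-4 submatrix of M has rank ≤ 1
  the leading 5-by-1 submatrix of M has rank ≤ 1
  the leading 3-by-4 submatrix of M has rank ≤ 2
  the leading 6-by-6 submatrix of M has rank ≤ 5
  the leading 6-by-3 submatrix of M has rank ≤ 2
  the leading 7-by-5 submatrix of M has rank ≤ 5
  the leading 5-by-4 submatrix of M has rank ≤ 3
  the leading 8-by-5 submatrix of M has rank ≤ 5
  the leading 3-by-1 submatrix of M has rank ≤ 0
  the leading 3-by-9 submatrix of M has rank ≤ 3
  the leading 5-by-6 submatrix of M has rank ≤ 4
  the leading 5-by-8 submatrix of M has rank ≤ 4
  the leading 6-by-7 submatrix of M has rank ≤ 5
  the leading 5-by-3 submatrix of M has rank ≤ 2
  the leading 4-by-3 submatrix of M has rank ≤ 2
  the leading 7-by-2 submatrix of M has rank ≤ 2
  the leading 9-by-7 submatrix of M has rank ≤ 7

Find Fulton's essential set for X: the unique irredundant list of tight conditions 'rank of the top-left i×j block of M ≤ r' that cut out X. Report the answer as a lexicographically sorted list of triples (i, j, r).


Recovering R(i,j) via the rank-extension bound from the 27 conditions:

  R[1]: 0, 0, 0, 1, 1, 1, 1, 1, 1
  R[2]: 0, 0, 0, 1, 1, 2, 2, 2, 2
  R[3]: 0, 1, 1, 2, 2, 3, 3, 3, 3
  R[4]: 1, 2, 2, 3, 3, 4, 4, 4, 4
  R[5]: 1, 2, 2, 3, 3, 4, 4, 4, 5
  R[6]: 1, 2, 2, 3, 4, 5, 5, 5, 6
  R[7]: 1, 2, 3, 4, 5, 6, 6, 6, 7
  R[8]: 1, 2, 3, 4, 5, 6, 7, 7, 8
  R[9]: 1, 2, 3, 4, 5, 6, 7, 8, 9

the unique w with this rank table is (4, 6, 2, 1, 9, 5, 3, 7, 8).

|D(w)|=13, |Ess(w)|=6:

[(2, 3, 0), (2, 5, 1), (3, 1, 0), (5, 5, 3), (5, 8, 4), (6, 3, 2)]


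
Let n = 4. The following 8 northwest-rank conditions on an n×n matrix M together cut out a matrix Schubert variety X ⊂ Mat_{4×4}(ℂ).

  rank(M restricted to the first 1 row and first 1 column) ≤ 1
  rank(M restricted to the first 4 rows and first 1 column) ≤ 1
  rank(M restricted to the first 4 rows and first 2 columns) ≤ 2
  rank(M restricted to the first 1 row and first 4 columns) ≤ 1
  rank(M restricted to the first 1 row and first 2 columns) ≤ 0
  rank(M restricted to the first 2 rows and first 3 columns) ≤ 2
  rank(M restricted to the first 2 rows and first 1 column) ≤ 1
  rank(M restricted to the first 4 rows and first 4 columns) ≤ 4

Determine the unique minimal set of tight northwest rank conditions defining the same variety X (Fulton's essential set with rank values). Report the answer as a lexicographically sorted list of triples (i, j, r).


Recovering R(i,j) via the rank-extension bound from the 8 conditions:

  row 1: 0  0  1  1
  row 2: 1  1  2  2
  row 3: 1  2  3  3
  row 4: 1  2  3  4

giving w = (3, 1, 2, 4) via Δ²R.

ℓ(w)=2; the 1 essential cell (i,j,r):

[(1, 2, 0)]


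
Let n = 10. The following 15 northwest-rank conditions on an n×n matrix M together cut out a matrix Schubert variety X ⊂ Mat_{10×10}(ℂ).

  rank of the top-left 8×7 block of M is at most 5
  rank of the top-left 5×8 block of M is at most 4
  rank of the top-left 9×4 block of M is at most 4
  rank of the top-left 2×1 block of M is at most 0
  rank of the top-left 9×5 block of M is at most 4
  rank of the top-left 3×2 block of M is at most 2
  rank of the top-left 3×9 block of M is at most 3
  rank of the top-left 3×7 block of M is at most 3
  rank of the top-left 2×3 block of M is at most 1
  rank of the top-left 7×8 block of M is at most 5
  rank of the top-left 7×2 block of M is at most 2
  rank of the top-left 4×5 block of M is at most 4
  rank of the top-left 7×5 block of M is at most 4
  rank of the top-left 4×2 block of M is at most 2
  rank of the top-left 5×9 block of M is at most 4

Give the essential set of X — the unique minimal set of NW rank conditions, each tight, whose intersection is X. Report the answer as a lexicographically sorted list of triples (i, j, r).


Rank table r_w(10×10) implied by the 15 constraints:

  0 1 1 1 1 1 1 1 1 1
  0 1 1 2 2 2 2 2 2 2
  1 2 2 3 3 3 3 3 3 3
  1 2 3 4 4 4 4 4 4 4
  1 2 3 4 4 4 4 4 4 5
  1 2 3 4 4 5 5 5 5 6
  1 2 3 4 4 5 5 5 6 7
  1 2 3 4 4 5 5 6 7 8
  1 2 3 4 4 5 6 7 8 9
  1 2 3 4 5 6 7 8 9 10

so w = (2, 4, 1, 3, 10, 6, 9, 8, 7, 5).

6 SE-corners of the 15-cell Rothe diagram give Ess(w):

[(2, 1, 0), (2, 3, 1), (5, 9, 4), (7, 8, 5), (8, 7, 5), (9, 5, 4)]


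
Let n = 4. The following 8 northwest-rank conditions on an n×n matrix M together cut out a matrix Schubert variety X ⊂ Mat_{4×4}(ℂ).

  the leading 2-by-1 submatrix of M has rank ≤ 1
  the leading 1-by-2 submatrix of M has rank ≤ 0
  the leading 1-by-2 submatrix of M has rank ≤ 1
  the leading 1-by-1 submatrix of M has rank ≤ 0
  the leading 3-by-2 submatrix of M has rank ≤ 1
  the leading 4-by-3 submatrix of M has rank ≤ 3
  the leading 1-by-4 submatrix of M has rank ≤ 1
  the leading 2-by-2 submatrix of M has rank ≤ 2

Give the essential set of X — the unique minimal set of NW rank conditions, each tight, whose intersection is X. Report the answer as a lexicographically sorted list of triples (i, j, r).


Propagating the 8 rank bounds to every northwest block:

  row 1: 0  0  1  1
  row 2: 1  1  2  2
  row 3: 1  1  2  3
  row 4: 1  2  3  4

so w = (3, 1, 4, 2).

Fulton essential set (2 of the 3 Rothe cells):

[(1, 2, 0), (3, 2, 1)]


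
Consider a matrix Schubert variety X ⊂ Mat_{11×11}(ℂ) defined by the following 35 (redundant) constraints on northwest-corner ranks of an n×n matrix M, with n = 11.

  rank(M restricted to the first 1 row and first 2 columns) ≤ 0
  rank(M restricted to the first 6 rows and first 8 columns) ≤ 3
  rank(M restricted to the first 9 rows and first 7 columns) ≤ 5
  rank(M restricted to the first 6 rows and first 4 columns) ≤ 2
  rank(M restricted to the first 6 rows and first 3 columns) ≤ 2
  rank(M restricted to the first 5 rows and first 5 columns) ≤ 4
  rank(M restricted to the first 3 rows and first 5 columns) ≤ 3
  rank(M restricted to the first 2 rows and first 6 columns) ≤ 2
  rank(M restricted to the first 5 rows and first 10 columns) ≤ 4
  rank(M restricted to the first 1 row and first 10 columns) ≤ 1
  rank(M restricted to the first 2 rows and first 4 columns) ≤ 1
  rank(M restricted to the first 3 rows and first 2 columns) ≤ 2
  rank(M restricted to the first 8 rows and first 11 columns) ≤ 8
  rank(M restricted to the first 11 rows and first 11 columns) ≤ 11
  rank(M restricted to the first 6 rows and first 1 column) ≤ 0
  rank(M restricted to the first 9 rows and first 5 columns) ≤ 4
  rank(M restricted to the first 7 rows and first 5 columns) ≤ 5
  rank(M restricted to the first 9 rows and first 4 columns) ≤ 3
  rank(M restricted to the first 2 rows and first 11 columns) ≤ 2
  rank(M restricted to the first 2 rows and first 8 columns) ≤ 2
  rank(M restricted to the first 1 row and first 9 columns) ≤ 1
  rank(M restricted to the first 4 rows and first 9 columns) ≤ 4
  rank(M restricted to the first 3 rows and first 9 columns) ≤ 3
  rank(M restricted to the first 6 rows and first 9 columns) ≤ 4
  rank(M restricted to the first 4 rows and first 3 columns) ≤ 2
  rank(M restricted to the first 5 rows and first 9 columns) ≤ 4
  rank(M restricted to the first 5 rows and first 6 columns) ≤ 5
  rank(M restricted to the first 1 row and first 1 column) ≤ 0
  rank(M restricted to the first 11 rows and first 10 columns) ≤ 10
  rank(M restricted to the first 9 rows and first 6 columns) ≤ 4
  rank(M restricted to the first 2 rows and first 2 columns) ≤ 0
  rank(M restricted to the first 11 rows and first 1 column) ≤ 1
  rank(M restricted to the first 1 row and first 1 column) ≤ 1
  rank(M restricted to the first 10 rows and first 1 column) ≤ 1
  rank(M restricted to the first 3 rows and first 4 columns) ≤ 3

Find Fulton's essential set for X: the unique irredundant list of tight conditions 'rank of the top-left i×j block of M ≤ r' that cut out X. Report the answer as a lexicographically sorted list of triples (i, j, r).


Rank table r_w(11×11) implied by the 35 constraints:

  0 0 1 1 1 1 1 1 1 1 1
  0 0 1 1 2 2 2 2 2 2 2
  0 1 2 2 3 3 3 3 3 3 3
  0 1 2 2 3 3 3 3 4 4 4
  0 1 2 2 3 3 3 3 4 4 5
  0 1 2 2 3 3 3 3 4 5 6
  1 2 3 3 4 4 4 4 5 6 7
  1 2 3 3 4 4 5 5 6 7 8
  1 2 3 3 4 4 5 6 7 8 9
  1 2 3 4 5 5 6 7 8 9 10
  1 2 3 4 5 6 7 8 9 10 11

the unique w with this rank table is (3, 5, 2, 9, 11, 10, 1, 7, 8, 4, 6).

|D(w)|=26, |Ess(w)|=8:

[(2, 2, 0), (2, 4, 1), (5, 10, 4), (6, 1, 0), (6, 4, 2), (6, 8, 3), (9, 4, 3), (9, 6, 4)]


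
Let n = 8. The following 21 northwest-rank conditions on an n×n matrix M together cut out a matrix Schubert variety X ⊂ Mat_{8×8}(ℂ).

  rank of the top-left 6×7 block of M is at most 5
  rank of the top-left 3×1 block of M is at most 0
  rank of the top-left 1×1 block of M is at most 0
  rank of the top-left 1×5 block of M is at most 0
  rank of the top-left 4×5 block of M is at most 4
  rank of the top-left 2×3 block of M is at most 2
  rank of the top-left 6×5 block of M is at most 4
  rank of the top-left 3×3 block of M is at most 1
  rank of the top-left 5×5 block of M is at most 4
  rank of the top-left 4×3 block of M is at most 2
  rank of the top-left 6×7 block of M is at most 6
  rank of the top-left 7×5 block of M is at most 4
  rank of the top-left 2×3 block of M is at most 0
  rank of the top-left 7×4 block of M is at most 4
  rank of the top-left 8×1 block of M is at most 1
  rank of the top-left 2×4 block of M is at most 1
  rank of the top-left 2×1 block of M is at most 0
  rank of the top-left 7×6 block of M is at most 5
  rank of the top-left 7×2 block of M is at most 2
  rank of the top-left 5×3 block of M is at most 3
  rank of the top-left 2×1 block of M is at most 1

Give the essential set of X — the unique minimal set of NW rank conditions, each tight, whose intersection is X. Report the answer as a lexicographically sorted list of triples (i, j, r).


The tightest implied rank at each (i,j), from the 21 conditions:

  0 0 0 0 0 1 1 1
  0 0 0 1 1 2 2 2
  0 1 1 2 2 3 3 3
  1 2 2 3 3 4 4 4
  1 2 3 4 4 5 5 5
  1 2 3 4 4 5 5 6
  1 2 3 4 4 5 6 7
  1 2 3 4 5 6 7 8

second differences of R give the permutation w = (6, 4, 2, 1, 3, 8, 7, 5).

D(w) has 12 cells with 5 SE-corners; essential set:

[(1, 5, 0), (2, 3, 0), (3, 1, 0), (6, 7, 5), (7, 5, 4)]


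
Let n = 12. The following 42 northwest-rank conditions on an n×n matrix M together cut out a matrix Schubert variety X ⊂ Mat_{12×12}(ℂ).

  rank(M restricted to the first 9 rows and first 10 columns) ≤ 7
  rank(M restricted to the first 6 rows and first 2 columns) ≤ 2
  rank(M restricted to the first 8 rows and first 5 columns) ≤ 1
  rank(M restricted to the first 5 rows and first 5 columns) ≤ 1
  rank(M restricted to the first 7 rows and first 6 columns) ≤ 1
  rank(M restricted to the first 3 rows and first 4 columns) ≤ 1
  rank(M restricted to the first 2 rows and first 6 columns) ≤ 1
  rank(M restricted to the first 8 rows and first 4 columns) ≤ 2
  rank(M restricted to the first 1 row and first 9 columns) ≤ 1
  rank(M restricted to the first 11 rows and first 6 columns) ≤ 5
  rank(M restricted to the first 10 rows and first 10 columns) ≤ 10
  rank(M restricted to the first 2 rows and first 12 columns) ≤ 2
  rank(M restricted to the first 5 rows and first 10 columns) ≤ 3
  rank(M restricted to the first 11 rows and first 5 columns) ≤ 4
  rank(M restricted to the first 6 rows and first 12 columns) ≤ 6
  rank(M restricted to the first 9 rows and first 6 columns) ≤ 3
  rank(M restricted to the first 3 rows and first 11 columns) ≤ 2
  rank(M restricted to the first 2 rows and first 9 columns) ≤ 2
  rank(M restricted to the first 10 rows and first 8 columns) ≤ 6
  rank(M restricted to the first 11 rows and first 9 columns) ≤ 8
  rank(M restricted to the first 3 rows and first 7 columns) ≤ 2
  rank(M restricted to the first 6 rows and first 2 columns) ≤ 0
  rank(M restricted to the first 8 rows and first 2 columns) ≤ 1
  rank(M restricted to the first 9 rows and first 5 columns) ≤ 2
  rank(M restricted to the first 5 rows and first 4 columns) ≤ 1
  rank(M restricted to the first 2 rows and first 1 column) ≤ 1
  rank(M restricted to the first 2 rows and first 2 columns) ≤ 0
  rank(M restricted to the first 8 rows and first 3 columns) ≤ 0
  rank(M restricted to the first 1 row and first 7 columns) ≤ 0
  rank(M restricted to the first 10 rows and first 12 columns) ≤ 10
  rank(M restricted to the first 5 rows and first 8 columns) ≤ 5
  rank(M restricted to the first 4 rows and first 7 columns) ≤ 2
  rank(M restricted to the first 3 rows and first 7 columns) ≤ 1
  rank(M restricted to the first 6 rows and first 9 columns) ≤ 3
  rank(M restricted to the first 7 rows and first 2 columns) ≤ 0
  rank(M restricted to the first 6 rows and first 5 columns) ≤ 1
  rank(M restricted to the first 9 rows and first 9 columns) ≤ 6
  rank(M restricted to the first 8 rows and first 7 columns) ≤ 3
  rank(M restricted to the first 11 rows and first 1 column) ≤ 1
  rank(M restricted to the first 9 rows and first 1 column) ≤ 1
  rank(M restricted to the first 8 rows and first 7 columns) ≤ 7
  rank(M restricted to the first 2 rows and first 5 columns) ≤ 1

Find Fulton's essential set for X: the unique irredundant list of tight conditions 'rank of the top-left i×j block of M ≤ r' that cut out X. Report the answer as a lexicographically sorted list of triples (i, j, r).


The tightest implied rank at each (i,j), from the 42 conditions:

  i=1: 0 0 0 0 0 0 0 1 1 1 1 1
  i=2: 0 0 0 1 1 1 1 2 2 2 2 2
  i=3: 0 0 0 1 1 1 1 2 2 2 2 3
  i=4: 0 0 0 1 1 1 2 3 3 3 3 4
  i=5: 0 0 0 1 1 1 2 3 3 3 4 5
  i=6: 0 0 0 1 1 1 2 3 3 4 5 6
  i=7: 0 0 0 1 1 1 2 3 4 5 6 7
  i=8: 0 0 0 1 1 2 3 4 5 6 7 8
  i=9: 1 1 1 2 2 3 4 5 6 7 8 9
  i=10: 1 2 2 3 3 4 5 6 7 8 9 10
  i=11: 1 2 3 4 4 5 6 7 8 9 10 11
  i=12: 1 2 3 4 5 6 7 8 9 10 11 12

second differences of R give the permutation w = (8, 4, 12, 7, 11, 10, 9, 6, 1, 2, 3, 5).

Fulton essential set (8 of the 46 Rothe cells):

[(1, 7, 0), (3, 7, 1), (3, 11, 2), (5, 10, 3), (6, 9, 3), (7, 6, 1), (8, 3, 0), (8, 5, 1)]


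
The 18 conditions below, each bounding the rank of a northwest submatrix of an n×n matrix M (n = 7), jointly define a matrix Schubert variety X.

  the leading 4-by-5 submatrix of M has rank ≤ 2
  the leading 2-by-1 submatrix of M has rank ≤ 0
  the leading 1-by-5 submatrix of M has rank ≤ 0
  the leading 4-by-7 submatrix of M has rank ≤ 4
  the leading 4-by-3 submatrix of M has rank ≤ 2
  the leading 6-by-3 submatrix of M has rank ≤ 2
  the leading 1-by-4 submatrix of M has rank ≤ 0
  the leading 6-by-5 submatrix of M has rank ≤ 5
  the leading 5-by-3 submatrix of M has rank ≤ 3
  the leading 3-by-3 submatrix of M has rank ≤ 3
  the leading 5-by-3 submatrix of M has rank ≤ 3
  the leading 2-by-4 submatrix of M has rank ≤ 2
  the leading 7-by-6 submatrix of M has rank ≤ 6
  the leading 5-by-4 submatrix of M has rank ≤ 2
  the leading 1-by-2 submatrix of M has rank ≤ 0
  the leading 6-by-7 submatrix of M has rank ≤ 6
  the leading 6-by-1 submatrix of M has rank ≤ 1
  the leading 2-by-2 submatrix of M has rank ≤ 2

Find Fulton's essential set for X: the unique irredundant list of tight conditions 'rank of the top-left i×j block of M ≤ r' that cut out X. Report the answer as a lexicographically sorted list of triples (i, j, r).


Computing R[i][j] = min implied NW-rank bound (n=7, 18 conditions):

  R[1]: 0 0 0 0 0 1 1
  R[2]: 0 1 1 1 1 2 2
  R[3]: 1 2 2 2 2 3 3
  R[4]: 1 2 2 2 2 3 4
  R[5]: 1 2 2 2 3 4 5
  R[6]: 1 2 2 3 4 5 6
  R[7]: 1 2 3 4 5 6 7

second differences of R give the permutation w = (6, 2, 1, 7, 5, 4, 3).

Rothe diagram D(w) (12 cells), 5 SE-corners (essential conditions):

[(1, 5, 0), (2, 1, 0), (4, 5, 2), (5, 4, 2), (6, 3, 2)]


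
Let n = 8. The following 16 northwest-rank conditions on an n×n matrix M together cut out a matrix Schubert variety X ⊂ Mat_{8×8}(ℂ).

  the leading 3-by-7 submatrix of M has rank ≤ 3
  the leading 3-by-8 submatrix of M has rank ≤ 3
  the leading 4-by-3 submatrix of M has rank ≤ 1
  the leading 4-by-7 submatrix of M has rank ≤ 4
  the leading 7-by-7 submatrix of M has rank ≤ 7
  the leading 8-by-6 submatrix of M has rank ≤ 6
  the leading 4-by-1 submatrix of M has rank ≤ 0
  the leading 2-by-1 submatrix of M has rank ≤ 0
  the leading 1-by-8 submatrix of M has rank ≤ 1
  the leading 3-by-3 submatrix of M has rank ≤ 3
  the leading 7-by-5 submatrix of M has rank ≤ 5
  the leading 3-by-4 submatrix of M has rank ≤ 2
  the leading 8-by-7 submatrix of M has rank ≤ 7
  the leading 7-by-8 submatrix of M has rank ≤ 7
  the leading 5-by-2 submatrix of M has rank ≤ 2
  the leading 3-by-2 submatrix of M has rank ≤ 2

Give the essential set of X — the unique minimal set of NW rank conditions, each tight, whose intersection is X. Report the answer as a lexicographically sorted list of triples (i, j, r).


The tightest implied rank at each (i,j), from the 16 conditions:

  R[1]: 0, 1, 1, 1, 1, 1, 1, 1
  R[2]: 0, 1, 1, 2, 2, 2, 2, 2
  R[3]: 0, 1, 1, 2, 3, 3, 3, 3
  R[4]: 0, 1, 1, 2, 3, 4, 4, 4
  R[5]: 1, 2, 2, 3, 4, 5, 5, 5
  R[6]: 1, 2, 3, 4, 5, 6, 6, 6
  R[7]: 1, 2, 3, 4, 5, 6, 7, 7
  R[8]: 1, 2, 3, 4, 5, 6, 7, 8

reading off 1-entries of Δ²R: w = (2, 4, 5, 6, 1, 3, 7, 8).

ℓ(w)=7; the 2 essential cells (i,j,r):

[(4, 1, 0), (4, 3, 1)]


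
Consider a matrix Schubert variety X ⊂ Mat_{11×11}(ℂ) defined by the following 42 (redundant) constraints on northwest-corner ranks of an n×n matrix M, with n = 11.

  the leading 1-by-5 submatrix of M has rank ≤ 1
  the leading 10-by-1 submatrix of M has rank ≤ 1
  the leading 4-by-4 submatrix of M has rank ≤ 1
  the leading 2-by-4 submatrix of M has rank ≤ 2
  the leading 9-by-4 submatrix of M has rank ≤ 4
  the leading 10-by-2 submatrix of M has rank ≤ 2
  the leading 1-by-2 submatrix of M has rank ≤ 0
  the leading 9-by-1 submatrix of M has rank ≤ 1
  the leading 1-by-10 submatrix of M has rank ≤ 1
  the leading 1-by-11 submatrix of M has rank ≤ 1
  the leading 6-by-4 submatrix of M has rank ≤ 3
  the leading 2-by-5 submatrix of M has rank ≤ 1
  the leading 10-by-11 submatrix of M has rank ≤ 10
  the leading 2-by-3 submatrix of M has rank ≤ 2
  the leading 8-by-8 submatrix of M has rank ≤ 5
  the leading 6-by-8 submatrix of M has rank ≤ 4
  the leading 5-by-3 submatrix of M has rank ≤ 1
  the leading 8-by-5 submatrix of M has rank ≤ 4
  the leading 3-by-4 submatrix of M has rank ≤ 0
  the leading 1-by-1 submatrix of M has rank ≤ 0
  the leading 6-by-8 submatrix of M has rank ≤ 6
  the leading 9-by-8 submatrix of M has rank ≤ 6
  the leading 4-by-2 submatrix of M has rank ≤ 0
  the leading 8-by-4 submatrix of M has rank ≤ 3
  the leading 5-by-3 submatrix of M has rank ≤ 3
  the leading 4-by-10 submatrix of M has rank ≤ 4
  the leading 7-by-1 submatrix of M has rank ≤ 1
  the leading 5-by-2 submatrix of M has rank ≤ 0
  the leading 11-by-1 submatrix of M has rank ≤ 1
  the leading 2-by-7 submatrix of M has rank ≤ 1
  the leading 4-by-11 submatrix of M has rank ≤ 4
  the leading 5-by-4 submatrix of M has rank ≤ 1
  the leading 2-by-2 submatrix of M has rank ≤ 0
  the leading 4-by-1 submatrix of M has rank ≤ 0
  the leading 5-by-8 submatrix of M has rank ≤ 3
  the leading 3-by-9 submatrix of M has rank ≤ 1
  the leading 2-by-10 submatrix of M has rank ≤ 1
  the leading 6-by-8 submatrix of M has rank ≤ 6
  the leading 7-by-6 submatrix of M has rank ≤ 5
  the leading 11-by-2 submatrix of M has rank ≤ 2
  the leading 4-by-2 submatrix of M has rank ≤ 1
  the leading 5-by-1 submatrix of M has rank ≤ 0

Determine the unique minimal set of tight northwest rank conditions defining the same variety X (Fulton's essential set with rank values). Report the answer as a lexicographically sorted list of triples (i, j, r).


Reconstructing r_w from the 42 given conditions:

  0  0  0  0  1  1  1  1  1  1  1
  0  0  0  0  1  1  1  1  1  1  2
  0  0  0  0  1  1  1  1  1  2  3
  0  0  1  1  2  2  2  2  2  3  4
  0  0  1  1  2  3  3  3  3  4  5
  1  1  2  2  3  4  4  4  4  5  6
  1  2  3  3  4  5  5  5  5  6  7
  1  2  3  3  4  5  5  5  6  7  8
  1  2  3  4  5  6  6  6  7  8  9
  1  2  3  4  5  6  7  7  8  9  10
  1  2  3  4  5  6  7  8  9  10  11

reading off 1-entries of Δ²R: w = (5, 11, 10, 3, 6, 1, 2, 9, 4, 7, 8).

|D(w)|=29, |Ess(w)|=7:

[(2, 10, 1), (3, 4, 0), (3, 9, 1), (5, 2, 0), (5, 4, 1), (8, 4, 3), (8, 8, 5)]


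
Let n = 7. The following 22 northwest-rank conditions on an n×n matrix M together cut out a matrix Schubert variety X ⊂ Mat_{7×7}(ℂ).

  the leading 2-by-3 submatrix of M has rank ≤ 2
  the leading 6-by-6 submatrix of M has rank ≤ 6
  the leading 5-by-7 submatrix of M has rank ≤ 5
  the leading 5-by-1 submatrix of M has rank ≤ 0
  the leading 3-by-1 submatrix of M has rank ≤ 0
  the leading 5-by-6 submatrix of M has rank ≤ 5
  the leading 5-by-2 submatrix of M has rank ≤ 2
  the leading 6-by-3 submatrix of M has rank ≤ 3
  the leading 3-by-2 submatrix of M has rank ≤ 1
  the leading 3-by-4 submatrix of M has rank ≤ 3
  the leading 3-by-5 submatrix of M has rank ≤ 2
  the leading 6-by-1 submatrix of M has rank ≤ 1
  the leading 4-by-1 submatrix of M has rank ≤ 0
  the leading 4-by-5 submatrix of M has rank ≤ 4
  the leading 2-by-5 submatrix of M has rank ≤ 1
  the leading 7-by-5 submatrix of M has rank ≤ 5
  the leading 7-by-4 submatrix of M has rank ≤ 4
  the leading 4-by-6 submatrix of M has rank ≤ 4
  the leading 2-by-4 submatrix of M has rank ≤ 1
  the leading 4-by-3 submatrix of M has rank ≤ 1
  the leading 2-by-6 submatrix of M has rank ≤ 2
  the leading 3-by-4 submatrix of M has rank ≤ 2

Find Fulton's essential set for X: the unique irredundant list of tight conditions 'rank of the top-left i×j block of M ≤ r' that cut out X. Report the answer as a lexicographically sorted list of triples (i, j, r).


Recovering R(i,j) via the rank-extension bound from the 22 conditions:

  i=1: 0, 1, 1, 1, 1, 1, 1
  i=2: 0, 1, 1, 1, 1, 2, 2
  i=3: 0, 1, 1, 2, 2, 3, 3
  i=4: 0, 1, 1, 2, 3, 4, 4
  i=5: 0, 1, 2, 3, 4, 5, 5
  i=6: 1, 2, 3, 4, 5, 6, 6
  i=7: 1, 2, 3, 4, 5, 6, 7

second differences of R give the permutation w = (2, 6, 4, 5, 3, 1, 7).

Fulton essential set (3 of the 10 Rothe cells):

[(2, 5, 1), (4, 3, 1), (5, 1, 0)]


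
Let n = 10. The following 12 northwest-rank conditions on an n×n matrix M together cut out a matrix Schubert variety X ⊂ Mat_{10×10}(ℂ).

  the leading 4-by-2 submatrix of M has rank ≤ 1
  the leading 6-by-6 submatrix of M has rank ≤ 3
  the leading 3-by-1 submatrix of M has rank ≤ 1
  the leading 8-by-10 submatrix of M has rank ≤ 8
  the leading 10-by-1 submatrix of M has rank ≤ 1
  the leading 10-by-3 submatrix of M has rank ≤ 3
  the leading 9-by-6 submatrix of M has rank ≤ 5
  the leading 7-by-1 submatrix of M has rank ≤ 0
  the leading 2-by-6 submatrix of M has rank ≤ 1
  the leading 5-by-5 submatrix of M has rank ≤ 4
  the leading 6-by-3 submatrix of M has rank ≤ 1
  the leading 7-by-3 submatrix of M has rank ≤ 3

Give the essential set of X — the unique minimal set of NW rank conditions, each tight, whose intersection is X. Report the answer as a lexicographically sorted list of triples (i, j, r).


Computing R[i][j] = min implied NW-rank bound (n=10, 12 conditions):

  row 1: 0 1 1 1 1 1 1 1 1 1
  row 2: 0 1 1 1 1 1 2 2 2 2
  row 3: 0 1 1 2 2 2 3 3 3 3
  row 4: 0 1 1 2 3 3 4 4 4 4
  row 5: 0 1 1 2 3 3 4 5 5 5
  row 6: 0 1 1 2 3 3 4 5 6 6
  row 7: 0 1 2 3 4 4 5 6 7 7
  row 8: 1 2 3 4 5 5 6 7 8 8
  row 9: 1 2 3 4 5 5 6 7 8 9
  row 10: 1 2 3 4 5 6 7 8 9 10

giving w = (2, 7, 4, 5, 8, 9, 3, 1, 10, 6) via Δ²R.

ℓ(w)=18; the 5 essential cells (i,j,r):

[(2, 6, 1), (6, 3, 1), (6, 6, 3), (7, 1, 0), (9, 6, 5)]


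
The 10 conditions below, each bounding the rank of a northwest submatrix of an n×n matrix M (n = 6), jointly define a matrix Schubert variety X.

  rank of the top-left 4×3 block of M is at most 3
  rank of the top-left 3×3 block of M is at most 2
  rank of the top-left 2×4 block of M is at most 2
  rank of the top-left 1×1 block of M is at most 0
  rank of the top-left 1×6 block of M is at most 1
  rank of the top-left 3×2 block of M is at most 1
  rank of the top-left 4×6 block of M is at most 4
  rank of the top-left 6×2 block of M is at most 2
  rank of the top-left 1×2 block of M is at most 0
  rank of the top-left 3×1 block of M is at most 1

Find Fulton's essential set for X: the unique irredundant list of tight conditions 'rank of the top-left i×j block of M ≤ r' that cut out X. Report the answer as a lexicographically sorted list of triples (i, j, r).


Recovering R(i,j) via the rank-extension bound from the 10 conditions:

  i=1: 0 | 0 | 1 | 1 | 1 | 1
  i=2: 1 | 1 | 2 | 2 | 2 | 2
  i=3: 1 | 1 | 2 | 3 | 3 | 3
  i=4: 1 | 2 | 3 | 4 | 4 | 4
  i=5: 1 | 2 | 3 | 4 | 5 | 5
  i=6: 1 | 2 | 3 | 4 | 5 | 6

the unique w with this rank table is (3, 1, 4, 2, 5, 6).

2 SE-corners of the 3-cell Rothe diagram give Ess(w):

[(1, 2, 0), (3, 2, 1)]


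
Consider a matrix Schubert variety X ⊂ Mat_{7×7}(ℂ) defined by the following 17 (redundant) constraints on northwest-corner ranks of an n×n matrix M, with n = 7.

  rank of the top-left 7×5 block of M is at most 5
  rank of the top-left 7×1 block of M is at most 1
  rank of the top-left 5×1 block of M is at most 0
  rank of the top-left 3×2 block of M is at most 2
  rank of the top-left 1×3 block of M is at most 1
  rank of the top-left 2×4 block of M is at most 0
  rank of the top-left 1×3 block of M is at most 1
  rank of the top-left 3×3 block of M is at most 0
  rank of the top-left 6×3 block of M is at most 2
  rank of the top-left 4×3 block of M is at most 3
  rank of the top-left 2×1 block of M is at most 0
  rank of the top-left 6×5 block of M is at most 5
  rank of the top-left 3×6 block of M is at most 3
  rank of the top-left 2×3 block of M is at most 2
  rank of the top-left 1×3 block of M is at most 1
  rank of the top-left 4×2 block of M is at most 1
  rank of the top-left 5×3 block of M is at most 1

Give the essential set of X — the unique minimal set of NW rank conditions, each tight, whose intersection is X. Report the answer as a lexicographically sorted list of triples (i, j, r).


The tightest implied rank at each (i,j), from the 17 conditions:

  R[1]: 0 0 0 0 1 1 1
  R[2]: 0 0 0 0 1 2 2
  R[3]: 0 0 0 1 2 3 3
  R[4]: 0 1 1 2 3 4 4
  R[5]: 0 1 1 2 3 4 5
  R[6]: 1 2 2 3 4 5 6
  R[7]: 1 2 3 4 5 6 7

reading off 1-entries of Δ²R: w = (5, 6, 4, 2, 7, 1, 3).

D(w) has 14 cells with 4 SE-corners; essential set:

[(2, 4, 0), (3, 3, 0), (5, 1, 0), (5, 3, 1)]


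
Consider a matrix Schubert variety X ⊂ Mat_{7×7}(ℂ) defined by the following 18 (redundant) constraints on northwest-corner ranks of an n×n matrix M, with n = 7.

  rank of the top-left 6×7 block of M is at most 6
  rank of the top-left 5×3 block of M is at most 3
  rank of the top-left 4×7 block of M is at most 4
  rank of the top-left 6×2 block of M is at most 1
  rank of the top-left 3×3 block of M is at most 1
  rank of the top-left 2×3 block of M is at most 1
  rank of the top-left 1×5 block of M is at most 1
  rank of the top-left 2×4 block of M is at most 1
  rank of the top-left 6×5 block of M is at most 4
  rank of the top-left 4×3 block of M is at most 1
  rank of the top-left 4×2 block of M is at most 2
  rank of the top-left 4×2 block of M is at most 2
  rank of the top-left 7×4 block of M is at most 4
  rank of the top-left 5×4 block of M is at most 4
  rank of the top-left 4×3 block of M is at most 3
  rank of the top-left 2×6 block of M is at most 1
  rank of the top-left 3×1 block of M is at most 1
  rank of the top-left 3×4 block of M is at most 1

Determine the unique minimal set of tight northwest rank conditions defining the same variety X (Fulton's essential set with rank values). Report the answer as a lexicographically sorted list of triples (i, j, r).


The tightest implied rank at each (i,j), from the 18 conditions:

  row 1: 1  1  1  1  1  1  1
  row 2: 1  1  1  1  1  1  2
  row 3: 1  1  1  1  2  2  3
  row 4: 1  1  1  2  3  3  4
  row 5: 1  1  2  3  4  4  5
  row 6: 1  1  2  3  4  5  6
  row 7: 1  2  3  4  5  6  7

the unique w with this rank table is (1, 7, 5, 4, 3, 6, 2).

ℓ(w)=12; the 4 essential cells (i,j,r):

[(2, 6, 1), (3, 4, 1), (4, 3, 1), (6, 2, 1)]


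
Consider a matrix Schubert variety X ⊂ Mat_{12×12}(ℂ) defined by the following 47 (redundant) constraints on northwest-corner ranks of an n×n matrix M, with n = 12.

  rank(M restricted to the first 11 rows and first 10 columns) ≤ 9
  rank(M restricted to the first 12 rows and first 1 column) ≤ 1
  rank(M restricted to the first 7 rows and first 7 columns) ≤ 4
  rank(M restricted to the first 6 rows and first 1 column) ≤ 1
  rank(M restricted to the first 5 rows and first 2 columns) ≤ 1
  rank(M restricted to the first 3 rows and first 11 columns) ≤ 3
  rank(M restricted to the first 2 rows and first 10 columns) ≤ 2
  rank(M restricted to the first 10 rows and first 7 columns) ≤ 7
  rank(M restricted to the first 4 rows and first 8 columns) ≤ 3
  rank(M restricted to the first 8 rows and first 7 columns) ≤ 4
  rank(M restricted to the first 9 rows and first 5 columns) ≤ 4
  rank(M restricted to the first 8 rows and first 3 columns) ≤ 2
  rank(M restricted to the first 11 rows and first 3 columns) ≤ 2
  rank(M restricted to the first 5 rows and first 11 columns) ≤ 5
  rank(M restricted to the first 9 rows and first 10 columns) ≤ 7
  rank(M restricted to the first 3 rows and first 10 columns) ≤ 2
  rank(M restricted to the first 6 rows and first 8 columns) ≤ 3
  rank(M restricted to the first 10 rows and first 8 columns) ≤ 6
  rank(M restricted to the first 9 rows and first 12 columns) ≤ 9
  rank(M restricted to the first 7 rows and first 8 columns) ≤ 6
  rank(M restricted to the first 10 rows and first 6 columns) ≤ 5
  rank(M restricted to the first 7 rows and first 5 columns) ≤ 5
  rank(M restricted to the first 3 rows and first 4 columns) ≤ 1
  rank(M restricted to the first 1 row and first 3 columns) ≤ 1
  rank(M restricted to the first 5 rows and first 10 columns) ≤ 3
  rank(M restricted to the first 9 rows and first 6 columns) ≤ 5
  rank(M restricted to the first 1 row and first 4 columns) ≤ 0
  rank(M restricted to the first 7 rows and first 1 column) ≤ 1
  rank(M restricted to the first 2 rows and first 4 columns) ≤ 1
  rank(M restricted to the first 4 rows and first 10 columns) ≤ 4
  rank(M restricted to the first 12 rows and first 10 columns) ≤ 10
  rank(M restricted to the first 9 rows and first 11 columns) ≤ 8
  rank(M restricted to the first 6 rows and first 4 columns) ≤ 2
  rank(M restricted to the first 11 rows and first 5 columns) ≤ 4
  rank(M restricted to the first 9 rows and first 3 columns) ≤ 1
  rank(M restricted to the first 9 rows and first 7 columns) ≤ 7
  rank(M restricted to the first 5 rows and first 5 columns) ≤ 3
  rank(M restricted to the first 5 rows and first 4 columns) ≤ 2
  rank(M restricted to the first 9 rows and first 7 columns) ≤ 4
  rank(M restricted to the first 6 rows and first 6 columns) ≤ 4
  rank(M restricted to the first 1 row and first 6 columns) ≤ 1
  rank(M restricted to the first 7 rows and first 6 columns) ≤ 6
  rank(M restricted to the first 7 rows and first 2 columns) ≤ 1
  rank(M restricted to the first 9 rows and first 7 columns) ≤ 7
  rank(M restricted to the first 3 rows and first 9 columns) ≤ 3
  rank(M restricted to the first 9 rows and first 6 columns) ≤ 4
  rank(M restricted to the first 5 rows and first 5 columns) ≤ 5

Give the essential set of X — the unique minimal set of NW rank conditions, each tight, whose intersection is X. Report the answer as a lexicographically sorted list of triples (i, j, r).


Recovering R(i,j) via the rank-extension bound from the 47 conditions:

  i=1: 0, 0, 0, 0, 1, 1, 1, 1, 1, 1, 1, 1
  i=2: 1, 1, 1, 1, 2, 2, 2, 2, 2, 2, 2, 2
  i=3: 1, 1, 1, 1, 2, 2, 2, 2, 2, 2, 3, 3
  i=4: 1, 1, 1, 2, 3, 3, 3, 3, 3, 3, 4, 4
  i=5: 1, 1, 1, 2, 3, 3, 3, 3, 3, 3, 4, 5
  i=6: 1, 1, 1, 2, 3, 3, 3, 3, 4, 4, 5, 6
  i=7: 1, 1, 1, 2, 3, 4, 4, 4, 5, 5, 6, 7
  i=8: 1, 1, 1, 2, 3, 4, 4, 5, 6, 6, 7, 8
  i=9: 1, 1, 1, 2, 3, 4, 4, 5, 6, 7, 8, 9
  i=10: 1, 2, 2, 3, 4, 5, 5, 6, 7, 8, 9, 10
  i=11: 1, 2, 2, 3, 4, 5, 6, 7, 8, 9, 10, 11
  i=12: 1, 2, 3, 4, 5, 6, 7, 8, 9, 10, 11, 12

giving w = (5, 1, 11, 4, 12, 9, 6, 8, 10, 2, 7, 3) via Δ²R.

|D(w)|=35, |Ess(w)|=8:

[(1, 4, 0), (3, 4, 1), (3, 10, 2), (5, 10, 3), (6, 8, 3), (9, 3, 1), (9, 7, 4), (11, 3, 2)]


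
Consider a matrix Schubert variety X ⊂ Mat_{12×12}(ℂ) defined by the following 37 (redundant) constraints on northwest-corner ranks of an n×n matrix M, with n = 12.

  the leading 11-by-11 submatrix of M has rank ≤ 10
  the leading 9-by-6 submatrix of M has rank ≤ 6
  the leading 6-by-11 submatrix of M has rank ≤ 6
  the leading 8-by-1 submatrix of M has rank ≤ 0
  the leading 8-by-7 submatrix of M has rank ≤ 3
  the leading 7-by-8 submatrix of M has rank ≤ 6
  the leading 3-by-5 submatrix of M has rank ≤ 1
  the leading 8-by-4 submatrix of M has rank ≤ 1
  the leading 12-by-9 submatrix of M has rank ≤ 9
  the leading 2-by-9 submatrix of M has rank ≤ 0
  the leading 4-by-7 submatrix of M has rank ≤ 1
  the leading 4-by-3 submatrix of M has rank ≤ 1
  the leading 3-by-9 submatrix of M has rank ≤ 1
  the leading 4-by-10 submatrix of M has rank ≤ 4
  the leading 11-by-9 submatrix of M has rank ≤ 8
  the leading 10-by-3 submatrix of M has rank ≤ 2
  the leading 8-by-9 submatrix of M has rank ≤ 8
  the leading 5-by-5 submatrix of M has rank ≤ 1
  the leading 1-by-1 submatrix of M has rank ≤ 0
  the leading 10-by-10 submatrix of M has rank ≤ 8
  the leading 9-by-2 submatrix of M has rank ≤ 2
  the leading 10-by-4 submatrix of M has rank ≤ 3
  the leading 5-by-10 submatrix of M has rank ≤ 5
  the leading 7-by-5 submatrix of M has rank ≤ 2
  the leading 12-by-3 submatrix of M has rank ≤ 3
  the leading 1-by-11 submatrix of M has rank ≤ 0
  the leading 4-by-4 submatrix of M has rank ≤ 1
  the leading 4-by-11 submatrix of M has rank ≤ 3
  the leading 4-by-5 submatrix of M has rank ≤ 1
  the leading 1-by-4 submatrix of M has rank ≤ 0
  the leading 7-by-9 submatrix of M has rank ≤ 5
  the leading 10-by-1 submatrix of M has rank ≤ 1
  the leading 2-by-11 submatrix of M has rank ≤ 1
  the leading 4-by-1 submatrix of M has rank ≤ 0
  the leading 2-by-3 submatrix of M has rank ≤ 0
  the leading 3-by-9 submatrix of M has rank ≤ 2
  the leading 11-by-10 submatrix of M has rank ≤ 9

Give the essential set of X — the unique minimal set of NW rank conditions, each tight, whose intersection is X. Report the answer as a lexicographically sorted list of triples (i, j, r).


Reconstructing r_w from the 37 given conditions:

  0 0 0 0 0 0 0 0 0 0 0 1
  0 0 0 0 0 0 0 0 0 1 1 2
  0 1 1 1 1 1 1 1 1 2 2 3
  0 1 1 1 1 1 1 2 2 3 3 4
  0 1 1 1 1 2 2 3 3 4 4 5
  0 1 1 1 2 3 3 4 4 5 5 6
  0 1 1 1 2 3 3 4 5 6 6 7
  0 1 1 1 2 3 3 4 5 6 7 8
  1 2 2 2 3 4 4 5 6 7 8 9
  1 2 2 3 4 5 5 6 7 8 9 10
  1 2 3 4 5 6 6 7 8 9 10 11
  1 2 3 4 5 6 7 8 9 10 11 12

giving w = (12, 10, 2, 8, 6, 5, 9, 11, 1, 4, 3, 7) via Δ²R.

8 SE-corners of the 43-cell Rothe diagram give Ess(w):

[(1, 11, 0), (2, 9, 0), (4, 7, 1), (5, 5, 1), (8, 1, 0), (8, 4, 1), (8, 7, 3), (10, 3, 2)]


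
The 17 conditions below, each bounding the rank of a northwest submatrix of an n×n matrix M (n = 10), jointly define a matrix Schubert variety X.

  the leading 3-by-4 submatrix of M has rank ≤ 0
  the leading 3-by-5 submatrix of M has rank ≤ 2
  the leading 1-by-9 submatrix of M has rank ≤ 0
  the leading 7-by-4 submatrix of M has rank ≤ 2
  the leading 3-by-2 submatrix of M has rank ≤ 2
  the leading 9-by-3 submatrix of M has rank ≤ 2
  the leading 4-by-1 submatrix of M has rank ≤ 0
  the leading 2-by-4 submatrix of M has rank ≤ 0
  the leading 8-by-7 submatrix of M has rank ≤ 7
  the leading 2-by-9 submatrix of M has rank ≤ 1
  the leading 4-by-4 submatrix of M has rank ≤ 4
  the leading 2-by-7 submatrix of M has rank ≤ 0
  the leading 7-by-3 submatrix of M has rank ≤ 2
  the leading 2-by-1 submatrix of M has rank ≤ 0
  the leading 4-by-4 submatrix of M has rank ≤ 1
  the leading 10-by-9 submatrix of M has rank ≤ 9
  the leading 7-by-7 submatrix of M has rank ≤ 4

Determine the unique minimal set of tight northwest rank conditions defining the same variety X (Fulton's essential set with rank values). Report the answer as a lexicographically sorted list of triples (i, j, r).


Rank table r_w(10×10) implied by the 17 constraints:

  R[1]: 0 | 0 | 0 | 0 | 0 | 0 | 0 | 0 | 0 | 1
  R[2]: 0 | 0 | 0 | 0 | 0 | 0 | 0 | 1 | 1 | 2
  R[3]: 0 | 0 | 0 | 0 | 1 | 1 | 1 | 2 | 2 | 3
  R[4]: 0 | 1 | 1 | 1 | 2 | 2 | 2 | 3 | 3 | 4
  R[5]: 1 | 2 | 2 | 2 | 3 | 3 | 3 | 4 | 4 | 5
  R[6]: 1 | 2 | 2 | 2 | 3 | 4 | 4 | 5 | 5 | 6
  R[7]: 1 | 2 | 2 | 2 | 3 | 4 | 4 | 5 | 6 | 7
  R[8]: 1 | 2 | 2 | 3 | 4 | 5 | 5 | 6 | 7 | 8
  R[9]: 1 | 2 | 2 | 3 | 4 | 5 | 6 | 7 | 8 | 9
  R[10]: 1 | 2 | 3 | 4 | 5 | 6 | 7 | 8 | 9 | 10

hence w(1..10) = (10, 8, 5, 2, 1, 6, 9, 4, 7, 3).

ℓ(w)=28; the 7 essential cells (i,j,r):

[(1, 9, 0), (2, 7, 0), (3, 4, 0), (4, 1, 0), (7, 4, 2), (7, 7, 4), (9, 3, 2)]


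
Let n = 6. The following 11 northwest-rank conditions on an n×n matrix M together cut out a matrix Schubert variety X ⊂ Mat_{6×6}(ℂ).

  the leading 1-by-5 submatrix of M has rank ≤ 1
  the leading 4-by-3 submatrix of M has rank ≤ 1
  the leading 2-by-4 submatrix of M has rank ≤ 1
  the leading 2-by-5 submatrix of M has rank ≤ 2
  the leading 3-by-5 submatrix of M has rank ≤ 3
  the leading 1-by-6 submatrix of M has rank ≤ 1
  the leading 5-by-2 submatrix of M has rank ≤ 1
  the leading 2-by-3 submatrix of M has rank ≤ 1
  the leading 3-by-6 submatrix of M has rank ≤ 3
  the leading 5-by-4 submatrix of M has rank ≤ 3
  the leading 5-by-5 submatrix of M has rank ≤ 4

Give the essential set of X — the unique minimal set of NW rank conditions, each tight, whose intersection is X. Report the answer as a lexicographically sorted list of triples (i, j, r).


Recovering R(i,j) via the rank-extension bound from the 11 conditions:

  row 1: 1 | 1 | 1 | 1 | 1 | 1
  row 2: 1 | 1 | 1 | 1 | 2 | 2
  row 3: 1 | 1 | 1 | 2 | 3 | 3
  row 4: 1 | 1 | 1 | 2 | 3 | 4
  row 5: 1 | 1 | 2 | 3 | 4 | 5
  row 6: 1 | 2 | 3 | 4 | 5 | 6

the unique w with this rank table is (1, 5, 4, 6, 3, 2).

D(w) has 8 cells with 3 SE-corners; essential set:

[(2, 4, 1), (4, 3, 1), (5, 2, 1)]
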